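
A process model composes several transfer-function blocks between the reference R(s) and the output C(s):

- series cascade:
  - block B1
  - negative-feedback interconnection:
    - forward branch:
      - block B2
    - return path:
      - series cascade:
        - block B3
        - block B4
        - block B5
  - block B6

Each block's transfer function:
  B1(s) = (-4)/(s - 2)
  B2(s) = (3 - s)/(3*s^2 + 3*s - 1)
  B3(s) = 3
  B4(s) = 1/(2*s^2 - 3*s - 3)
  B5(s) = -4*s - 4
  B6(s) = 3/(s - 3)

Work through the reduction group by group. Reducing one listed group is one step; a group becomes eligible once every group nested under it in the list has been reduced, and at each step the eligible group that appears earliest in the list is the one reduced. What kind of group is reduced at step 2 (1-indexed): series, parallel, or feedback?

Step 1. cascade B3, B4, B5
Step 2. reduce the feedback loop with forward B2 and return (B3*B4*B5)
Step 3. cascade B1, [B2/(1+B2*(B3*B4*B5))], B6
Step 2 collapses a feedback group.

Answer: feedback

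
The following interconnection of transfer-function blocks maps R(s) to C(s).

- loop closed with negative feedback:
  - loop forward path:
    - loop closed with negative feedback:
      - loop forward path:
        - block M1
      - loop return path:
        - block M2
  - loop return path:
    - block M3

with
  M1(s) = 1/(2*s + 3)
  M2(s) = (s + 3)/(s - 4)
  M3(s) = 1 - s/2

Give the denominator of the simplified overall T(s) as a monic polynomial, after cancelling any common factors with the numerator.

Reducing step by step:

(1) feedback reduction of M1, M2; result (s - 4)/(2*s^2 - 4*s - 9)
(2) apply the feedback formula to [M1/(1+M1*M2)], M3; result (2*s - 8)/(3*s^2 - 2*s - 26)
T(s) is the step-2 result (common factors already cancelled). Leading coefficient of the denominator: 3. Divide through by 3 for the monic polynomial.

Answer: s^2 - 2*s/3 - 26/3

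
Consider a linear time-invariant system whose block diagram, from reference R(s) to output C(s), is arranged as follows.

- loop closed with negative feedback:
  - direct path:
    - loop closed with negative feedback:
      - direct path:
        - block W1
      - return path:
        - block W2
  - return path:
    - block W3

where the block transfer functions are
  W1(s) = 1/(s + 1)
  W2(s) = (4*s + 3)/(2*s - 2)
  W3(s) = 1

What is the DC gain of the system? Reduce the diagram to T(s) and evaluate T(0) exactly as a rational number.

Reducing step by step:

Step 1 - reduce the feedback loop with forward W1 and return W2; result (2*s - 2)/(2*s^2 + 4*s + 1)
Step 2 - close the feedback loop around [W1/(1+W1*W2)], W3; result (2*s - 2)/(2*s^2 + 6*s - 1)
DC gain: substitute s = 0 into T(s) from step 2: T(0) = -2/(-1) = 2.

Answer: 2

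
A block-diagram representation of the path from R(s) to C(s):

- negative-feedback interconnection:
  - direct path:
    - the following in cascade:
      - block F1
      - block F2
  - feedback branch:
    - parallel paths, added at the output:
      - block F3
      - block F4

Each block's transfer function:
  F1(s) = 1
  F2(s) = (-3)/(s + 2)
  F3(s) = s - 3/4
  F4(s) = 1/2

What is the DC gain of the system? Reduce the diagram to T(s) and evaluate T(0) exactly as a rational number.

1. multiply F1, F2 (series) gives (-3)/(s + 2)
2. sum the parallel branches F3, F4 gives s - 1/4
3. reduce the feedback loop with forward (F1*F2) and return (F3+F4) gives 12/(8*s - 11)
Evaluating the step-3 result (the overall T(s)) at s = 0 gives T(0) = 12/(-11) = -12/11.

Therefore the answer is -12/11.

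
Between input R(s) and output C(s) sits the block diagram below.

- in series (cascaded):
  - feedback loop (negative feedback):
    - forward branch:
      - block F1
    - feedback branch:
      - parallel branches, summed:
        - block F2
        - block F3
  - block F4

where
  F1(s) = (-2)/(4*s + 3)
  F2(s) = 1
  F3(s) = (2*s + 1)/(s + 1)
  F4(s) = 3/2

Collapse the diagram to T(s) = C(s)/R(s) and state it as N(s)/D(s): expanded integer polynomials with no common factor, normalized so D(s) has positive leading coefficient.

The answer is (-3*s - 3)/(4*s^2 + s - 1).

Reasoning:
(1) sum the parallel branches F2, F3; result (3*s + 2)/(s + 1)
(2) close the feedback loop around F1, (F2+F3); result (-2*s - 2)/(4*s^2 + s - 1)
(3) combine [F1/(1+F1*(F2+F3))], F4 in series: this yields T(s), and no further normalization is needed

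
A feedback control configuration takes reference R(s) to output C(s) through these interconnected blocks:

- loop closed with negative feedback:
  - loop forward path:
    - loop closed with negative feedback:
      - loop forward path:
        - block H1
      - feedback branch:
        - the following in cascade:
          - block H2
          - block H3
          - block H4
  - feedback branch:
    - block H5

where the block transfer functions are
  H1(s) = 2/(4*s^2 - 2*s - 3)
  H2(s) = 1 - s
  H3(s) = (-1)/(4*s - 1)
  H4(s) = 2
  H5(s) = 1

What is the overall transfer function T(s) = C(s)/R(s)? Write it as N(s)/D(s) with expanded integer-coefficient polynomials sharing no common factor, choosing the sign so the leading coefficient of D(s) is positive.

First reduce the diagram to T(s).

1. reduce the series chain H2, H3, H4, giving (2*s - 2)/(4*s - 1)
2. close the feedback loop around H1, (H2*H3*H4), giving (8*s - 2)/(16*s^3 - 12*s^2 - 6*s - 1)
3. apply the feedback formula to [H1/(1+H1*(H2*H3*H4))], H5 - this is the overall T(s), already in the required normalized form

Answer: (8*s - 2)/(16*s^3 - 12*s^2 + 2*s - 3)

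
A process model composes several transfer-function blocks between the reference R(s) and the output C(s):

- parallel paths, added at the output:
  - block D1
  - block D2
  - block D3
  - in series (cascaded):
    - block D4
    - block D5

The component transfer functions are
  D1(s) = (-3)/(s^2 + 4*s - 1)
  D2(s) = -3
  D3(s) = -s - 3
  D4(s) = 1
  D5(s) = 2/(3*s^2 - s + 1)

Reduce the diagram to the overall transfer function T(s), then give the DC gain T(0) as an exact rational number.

Step 1: reduce the series chain D4, D5 gives 2/(3*s^2 - s + 1)
Step 2: sum the parallel branches D1, D2, D3, (D4*D5) gives (-3*s^5 - 29*s^4 - 60*s^3 + 24*s^2 - 18*s + 1)/(3*s^4 + 11*s^3 - 6*s^2 + 5*s - 1)
Step 2 gives the overall T(s). Then T(0) = 1/(-1) = -1.

Therefore the answer is -1.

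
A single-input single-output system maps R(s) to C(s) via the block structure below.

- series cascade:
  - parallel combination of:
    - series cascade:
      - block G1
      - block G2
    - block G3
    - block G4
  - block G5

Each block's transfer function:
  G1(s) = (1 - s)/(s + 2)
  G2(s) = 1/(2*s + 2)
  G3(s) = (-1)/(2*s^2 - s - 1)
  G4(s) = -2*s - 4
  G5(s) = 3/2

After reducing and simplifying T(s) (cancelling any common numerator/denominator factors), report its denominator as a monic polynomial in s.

Step 1: reduce the series chain G1, G2: (1 - s)/(2*s^2 + 6*s + 4)
Step 2: sum the parallel branches (G1*G2), G3, G4: (-8*s^5 - 36*s^4 - 42*s^3 + 21*s^2 + 42*s + 11)/(4*s^4 + 10*s^3 - 10*s - 4)
Step 3: combine ((G1*G2)+G3+G4), G5 in series: (-24*s^5 - 108*s^4 - 126*s^3 + 63*s^2 + 126*s + 33)/(8*s^4 + 20*s^3 - 20*s - 8)
T(s) is the step-3 result (common factors already cancelled). Leading coefficient of the denominator: 8. Divide through by 8 for the monic polynomial.

Final answer: s^4 + 5*s^3/2 - 5*s/2 - 1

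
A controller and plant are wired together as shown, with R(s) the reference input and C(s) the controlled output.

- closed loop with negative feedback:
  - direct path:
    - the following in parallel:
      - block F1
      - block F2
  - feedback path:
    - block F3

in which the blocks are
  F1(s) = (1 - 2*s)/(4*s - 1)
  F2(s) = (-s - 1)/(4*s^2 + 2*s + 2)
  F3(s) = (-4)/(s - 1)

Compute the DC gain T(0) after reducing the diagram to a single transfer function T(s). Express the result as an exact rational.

[1] sum the parallel branches F1, F2, giving (-8*s^3 - 4*s^2 - 5*s + 3)/(16*s^3 + 4*s^2 + 6*s - 2)
[2] close the feedback loop around (F1+F2), F3, giving (-8*s^4 + 4*s^3 - s^2 + 8*s - 3)/(16*s^4 + 20*s^3 + 18*s^2 + 12*s - 10)
The step-2 result is T(s). Setting s = 0: T(0) = -3/(-10) = 3/10.

Final answer: 3/10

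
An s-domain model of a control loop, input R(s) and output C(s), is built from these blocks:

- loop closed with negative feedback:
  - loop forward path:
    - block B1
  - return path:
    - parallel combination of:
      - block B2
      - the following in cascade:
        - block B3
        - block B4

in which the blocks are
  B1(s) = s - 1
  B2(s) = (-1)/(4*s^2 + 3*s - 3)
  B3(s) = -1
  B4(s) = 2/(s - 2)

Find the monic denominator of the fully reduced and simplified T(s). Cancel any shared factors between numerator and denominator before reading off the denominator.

Reducing step by step:

Step 1 - cascade B3, B4; result (-2)/(s - 2)
Step 2 - reduce the parallel group B2, (B3*B4); result (-8*s^2 - 7*s + 8)/(4*s^3 - 5*s^2 - 9*s + 6)
Step 3 - apply the feedback formula to B1, (B2+(B3*B4)); result (-4*s^4 + 9*s^3 + 4*s^2 - 15*s + 6)/(4*s^3 + 4*s^2 - 6*s + 2)
That last expression is T(s), already simplified. Scaling its denominator by 1/4 (the reciprocal of the leading coefficient) yields the monic denominator.

Answer: s^3 + s^2 - 3*s/2 + 1/2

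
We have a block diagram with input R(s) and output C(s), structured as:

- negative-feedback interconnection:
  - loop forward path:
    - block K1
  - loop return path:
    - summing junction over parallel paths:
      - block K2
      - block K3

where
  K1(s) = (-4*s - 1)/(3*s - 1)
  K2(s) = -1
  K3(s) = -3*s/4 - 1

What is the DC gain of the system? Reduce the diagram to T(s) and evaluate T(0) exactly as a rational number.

First reduce the diagram to T(s).

Step 1. reduce the parallel group K2, K3 gives -3*s/4 - 2
Step 2. close the feedback loop around K1, (K2+K3) gives (-16*s - 4)/(12*s^2 + 47*s + 4)
That last expression is T(s); at s = 0 only the constant terms survive, so T(0) = -4/4 = -1.

Answer: -1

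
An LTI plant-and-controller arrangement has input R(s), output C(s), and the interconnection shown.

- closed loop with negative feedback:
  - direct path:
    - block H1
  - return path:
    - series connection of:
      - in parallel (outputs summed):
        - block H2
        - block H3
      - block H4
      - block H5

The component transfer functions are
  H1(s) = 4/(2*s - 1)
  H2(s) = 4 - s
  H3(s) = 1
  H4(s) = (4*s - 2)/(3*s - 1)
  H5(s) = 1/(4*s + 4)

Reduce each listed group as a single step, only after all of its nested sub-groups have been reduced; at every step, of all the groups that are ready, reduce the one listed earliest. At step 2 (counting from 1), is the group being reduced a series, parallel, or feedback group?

Answer: series

Working:
Step 1: combine H2, H3 in parallel
Step 2: multiply (H2+H3), H4, H5 (series)
Step 3: apply the feedback formula to H1, ((H2+H3)*H4*H5)
Step 2: series.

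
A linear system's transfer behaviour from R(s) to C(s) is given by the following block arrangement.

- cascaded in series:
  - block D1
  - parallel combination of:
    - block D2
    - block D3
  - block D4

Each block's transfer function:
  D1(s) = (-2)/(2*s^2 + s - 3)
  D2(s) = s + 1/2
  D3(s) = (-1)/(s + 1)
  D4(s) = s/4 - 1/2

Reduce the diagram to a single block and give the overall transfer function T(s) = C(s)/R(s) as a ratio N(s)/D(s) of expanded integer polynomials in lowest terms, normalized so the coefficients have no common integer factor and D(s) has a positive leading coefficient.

Answer: (-2*s^3 + s^2 + 7*s - 2)/(8*s^3 + 12*s^2 - 8*s - 12)

Working:
Step 1 - sum the parallel branches D2, D3; result (2*s^2 + 3*s - 1)/(2*s + 2)
Step 2 - combine D1, (D2+D3), D4 in series, which is the overall transfer function T(s) = C(s)/R(s) in lowest terms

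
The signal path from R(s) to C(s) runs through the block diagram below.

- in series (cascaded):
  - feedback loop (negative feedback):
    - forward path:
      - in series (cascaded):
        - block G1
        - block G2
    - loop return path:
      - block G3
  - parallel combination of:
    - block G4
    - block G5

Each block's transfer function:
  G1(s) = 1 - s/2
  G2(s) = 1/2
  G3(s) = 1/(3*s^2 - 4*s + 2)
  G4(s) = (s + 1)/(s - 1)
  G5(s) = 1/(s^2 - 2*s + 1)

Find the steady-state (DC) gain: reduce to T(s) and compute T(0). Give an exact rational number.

[1] cascade G1, G2 -> 1/2 - s/4
[2] collapse the loop ((G1*G2) forward, G3 return) -> (-3*s^3 + 10*s^2 - 10*s + 4)/(12*s^2 - 17*s + 10)
[3] combine G4, G5 in parallel -> s^2/(s^2 - 2*s + 1)
[4] multiply [(G1*G2)/(1+(G1*G2)*G3)], (G4+G5) (series) -> (-3*s^5 + 10*s^4 - 10*s^3 + 4*s^2)/(12*s^4 - 41*s^3 + 56*s^2 - 37*s + 10)
Evaluating the step-4 result (the overall T(s)) at s = 0 gives T(0) = 0/10 = 0.

Answer: 0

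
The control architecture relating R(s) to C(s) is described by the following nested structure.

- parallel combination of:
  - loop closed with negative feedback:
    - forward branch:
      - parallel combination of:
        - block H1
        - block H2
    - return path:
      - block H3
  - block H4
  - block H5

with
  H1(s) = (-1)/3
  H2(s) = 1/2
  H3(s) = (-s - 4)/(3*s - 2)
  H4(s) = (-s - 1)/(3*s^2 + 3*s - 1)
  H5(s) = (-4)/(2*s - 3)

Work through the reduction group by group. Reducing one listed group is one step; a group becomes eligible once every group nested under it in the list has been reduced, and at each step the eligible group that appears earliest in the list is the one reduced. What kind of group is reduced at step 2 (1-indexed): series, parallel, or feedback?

The answer is feedback.

Reasoning:
Step 1. reduce the parallel group H1, H2
Step 2. reduce the feedback loop with forward (H1+H2) and return H3
Step 3. parallel reduction of [(H1+H2)/(1+(H1+H2)*H3)], H4, H5
Step 2: feedback.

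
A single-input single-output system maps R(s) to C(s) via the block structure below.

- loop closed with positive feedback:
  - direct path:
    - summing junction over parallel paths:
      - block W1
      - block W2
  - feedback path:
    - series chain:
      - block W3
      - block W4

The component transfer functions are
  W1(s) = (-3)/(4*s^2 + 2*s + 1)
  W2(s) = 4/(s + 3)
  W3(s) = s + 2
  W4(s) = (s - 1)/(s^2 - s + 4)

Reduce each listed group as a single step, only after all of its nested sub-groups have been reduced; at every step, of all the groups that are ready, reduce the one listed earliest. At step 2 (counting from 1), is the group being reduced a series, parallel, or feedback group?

[1] reduce the parallel group W1, W2
[2] series reduction of W3, W4
[3] apply the feedback formula to (W1+W2), (W3*W4)
Step 2 collapses a series group.

Answer: series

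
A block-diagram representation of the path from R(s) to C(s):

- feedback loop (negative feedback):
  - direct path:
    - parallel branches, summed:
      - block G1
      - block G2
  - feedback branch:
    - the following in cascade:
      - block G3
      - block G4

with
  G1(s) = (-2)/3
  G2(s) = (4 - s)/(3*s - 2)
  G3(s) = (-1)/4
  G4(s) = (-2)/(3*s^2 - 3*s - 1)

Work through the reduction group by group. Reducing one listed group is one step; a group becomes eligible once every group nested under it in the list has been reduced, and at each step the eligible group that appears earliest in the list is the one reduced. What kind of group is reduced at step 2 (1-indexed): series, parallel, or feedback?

Answer: series

Working:
(1) parallel reduction of G1, G2
(2) cascade G3, G4
(3) close the feedback loop around (G1+G2), (G3*G4)
The group at step 2 is a series group.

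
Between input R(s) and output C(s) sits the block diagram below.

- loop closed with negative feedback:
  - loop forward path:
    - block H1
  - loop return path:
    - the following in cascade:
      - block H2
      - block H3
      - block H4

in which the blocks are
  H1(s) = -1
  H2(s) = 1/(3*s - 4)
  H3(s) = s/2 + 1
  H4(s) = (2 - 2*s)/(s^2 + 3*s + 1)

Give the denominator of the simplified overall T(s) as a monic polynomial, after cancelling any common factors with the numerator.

Step 1 - combine H2, H3, H4 in series; result (-s^2 - s + 2)/(3*s^3 + 5*s^2 - 9*s - 4)
Step 2 - close the feedback loop around H1, (H2*H3*H4); result (-3*s^3 - 5*s^2 + 9*s + 4)/(3*s^3 + 6*s^2 - 8*s - 6)
T(s) is the step-2 result (common factors already cancelled). Leading coefficient of the denominator: 3. Divide through by 3 for the monic polynomial.

Therefore the answer is s^3 + 2*s^2 - 8*s/3 - 2.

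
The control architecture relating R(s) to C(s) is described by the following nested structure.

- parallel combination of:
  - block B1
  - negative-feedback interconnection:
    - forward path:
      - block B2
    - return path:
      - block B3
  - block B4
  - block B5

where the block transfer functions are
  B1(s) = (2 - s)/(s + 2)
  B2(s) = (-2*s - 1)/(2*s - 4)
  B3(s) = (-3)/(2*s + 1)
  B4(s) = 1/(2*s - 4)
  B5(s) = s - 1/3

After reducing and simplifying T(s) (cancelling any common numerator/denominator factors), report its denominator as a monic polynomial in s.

First reduce the diagram to T(s).

[1] collapse the loop (B2 forward, B3 return): (-2*s - 1)/(2*s - 1)
[2] combine B1, [B2/(1+B2*B3)], B4, B5 in parallel: (12*s^4 - 34*s^3 + 8*s^2 + 25*s + 34)/(12*s^3 - 6*s^2 - 48*s + 24)
The result of step 2 is T(s) in lowest terms. Its denominator has leading coefficient 12; dividing the denominator through by 12 makes it monic.

Answer: s^3 - s^2/2 - 4*s + 2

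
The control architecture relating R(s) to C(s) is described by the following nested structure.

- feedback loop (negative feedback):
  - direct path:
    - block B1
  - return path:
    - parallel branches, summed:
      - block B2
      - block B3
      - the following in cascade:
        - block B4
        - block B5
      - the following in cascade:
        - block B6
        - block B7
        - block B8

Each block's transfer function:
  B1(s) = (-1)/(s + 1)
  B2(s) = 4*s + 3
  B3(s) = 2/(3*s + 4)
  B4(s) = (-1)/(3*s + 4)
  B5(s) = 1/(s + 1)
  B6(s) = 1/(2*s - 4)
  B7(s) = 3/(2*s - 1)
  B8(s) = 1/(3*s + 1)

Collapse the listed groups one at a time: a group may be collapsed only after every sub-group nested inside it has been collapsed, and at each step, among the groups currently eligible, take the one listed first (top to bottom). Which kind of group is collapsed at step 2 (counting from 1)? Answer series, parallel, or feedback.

Answer: series

Working:
(1) cascade B4, B5
(2) cascade B6, B7, B8
(3) reduce the parallel group B2, B3, (B4*B5), (B6*B7*B8)
(4) collapse the loop (B1 forward, (B2+B3+(B4*B5)+(B6*B7*B8)) return)
Step 2 collapses a series group.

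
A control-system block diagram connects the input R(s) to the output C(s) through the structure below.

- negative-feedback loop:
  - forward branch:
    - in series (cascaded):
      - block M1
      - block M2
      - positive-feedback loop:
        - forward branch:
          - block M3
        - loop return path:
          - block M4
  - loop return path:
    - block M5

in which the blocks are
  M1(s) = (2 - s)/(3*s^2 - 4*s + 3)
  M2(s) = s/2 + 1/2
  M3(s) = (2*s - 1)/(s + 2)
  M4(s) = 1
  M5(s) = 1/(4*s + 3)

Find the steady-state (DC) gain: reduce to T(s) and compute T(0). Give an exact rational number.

1. collapse the loop (M3 forward, M4 return); result (1 - 2*s)/(s - 3)
2. cascade M1, M2, [M3/(1-M3*M4)]; result (2*s^3 - 3*s^2 - 3*s + 2)/(6*s^3 - 26*s^2 + 30*s - 18)
3. feedback reduction of (M1*M2*[M3/(1-M3*M4)]), M5; result (8*s^4 - 6*s^3 - 21*s^2 - s + 6)/(24*s^4 - 84*s^3 + 39*s^2 + 15*s - 52)
That last expression is T(s); at s = 0 only the constant terms survive, so T(0) = 6/(-52) = -3/26.

Hence the answer: -3/26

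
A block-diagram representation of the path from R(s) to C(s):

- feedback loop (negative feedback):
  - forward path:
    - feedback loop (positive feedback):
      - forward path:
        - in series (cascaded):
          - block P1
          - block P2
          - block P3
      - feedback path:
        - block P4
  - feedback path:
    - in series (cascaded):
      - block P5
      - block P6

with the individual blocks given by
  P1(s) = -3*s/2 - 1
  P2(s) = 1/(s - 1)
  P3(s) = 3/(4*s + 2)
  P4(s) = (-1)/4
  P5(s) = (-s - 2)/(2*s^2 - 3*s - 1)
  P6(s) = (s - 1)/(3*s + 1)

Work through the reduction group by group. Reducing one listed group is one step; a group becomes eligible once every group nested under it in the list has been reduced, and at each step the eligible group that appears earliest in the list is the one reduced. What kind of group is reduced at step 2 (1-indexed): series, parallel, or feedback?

Answer: feedback

Working:
Step 1. cascade P1, P2, P3
Step 2. collapse the loop ((P1*P2*P3) forward, P4 return)
Step 3. series reduction of P5, P6
Step 4. collapse the loop ([(P1*P2*P3)/(1-(P1*P2*P3)*P4)] forward, (P5*P6) return)
Step 2 collapses a feedback group.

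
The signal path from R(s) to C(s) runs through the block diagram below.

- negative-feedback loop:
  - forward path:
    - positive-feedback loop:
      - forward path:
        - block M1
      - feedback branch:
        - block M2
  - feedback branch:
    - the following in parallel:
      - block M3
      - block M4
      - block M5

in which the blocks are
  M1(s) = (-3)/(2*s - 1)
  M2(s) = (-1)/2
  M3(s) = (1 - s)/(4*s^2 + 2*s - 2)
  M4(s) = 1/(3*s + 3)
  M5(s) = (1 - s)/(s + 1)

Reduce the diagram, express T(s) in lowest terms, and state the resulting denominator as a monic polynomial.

First reduce the diagram to T(s).

(1) apply the feedback formula to M1, M2 gives (-6)/(4*s - 5)
(2) parallel reduction of M3, M4, M5 gives (-12*s^2 + 19*s - 5)/(12*s^2 + 6*s - 6)
(3) apply the feedback formula to [M1/(1-M1*M2)], (M3+M4+M5) gives (-6*s^2 - 3*s + 3)/(4*s^3 + 3*s^2 - 14*s + 5)
The result of step 3 is T(s) in lowest terms. Its denominator has leading coefficient 4; dividing the denominator through by 4 makes it monic.

Answer: s^3 + 3*s^2/4 - 7*s/2 + 5/4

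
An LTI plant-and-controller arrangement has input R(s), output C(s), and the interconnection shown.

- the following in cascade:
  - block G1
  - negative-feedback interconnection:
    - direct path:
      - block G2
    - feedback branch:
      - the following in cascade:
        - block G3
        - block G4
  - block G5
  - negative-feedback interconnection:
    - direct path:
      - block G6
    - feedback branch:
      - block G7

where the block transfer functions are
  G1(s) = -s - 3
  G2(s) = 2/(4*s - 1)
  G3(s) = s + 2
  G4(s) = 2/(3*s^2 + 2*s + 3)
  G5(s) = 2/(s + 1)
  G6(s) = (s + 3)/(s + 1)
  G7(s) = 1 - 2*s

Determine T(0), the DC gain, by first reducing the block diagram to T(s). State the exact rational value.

Step 1 - series reduction of G3, G4 -> (2*s + 4)/(3*s^2 + 2*s + 3)
Step 2 - close the feedback loop around G2, (G3*G4) -> (6*s^2 + 4*s + 6)/(12*s^3 + 5*s^2 + 14*s + 5)
Step 3 - close the feedback loop around G6, G7 -> (-s - 3)/(2*s^2 + 4*s - 4)
Step 4 - multiply G1, [G2/(1+G2*(G3*G4))], G5, [G6/(1+G6*G7)] (series) -> (6*s^4 + 40*s^3 + 84*s^2 + 72*s + 54)/(12*s^6 + 41*s^5 + 29*s^4 + 23*s^3 + 5*s^2 - 28*s - 10)
DC gain: substitute s = 0 into T(s) from step 4: T(0) = 54/(-10) = -27/5.

Answer: -27/5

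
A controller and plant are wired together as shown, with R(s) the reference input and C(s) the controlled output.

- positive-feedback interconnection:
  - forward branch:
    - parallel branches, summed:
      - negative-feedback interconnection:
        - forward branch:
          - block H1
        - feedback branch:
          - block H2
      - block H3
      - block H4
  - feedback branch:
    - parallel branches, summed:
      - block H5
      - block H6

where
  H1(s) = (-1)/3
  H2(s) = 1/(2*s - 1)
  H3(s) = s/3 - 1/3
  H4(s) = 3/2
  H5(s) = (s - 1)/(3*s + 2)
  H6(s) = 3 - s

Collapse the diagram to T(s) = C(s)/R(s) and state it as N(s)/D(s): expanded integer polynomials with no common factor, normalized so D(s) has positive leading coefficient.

[1] collapse the loop (H1 forward, H2 return); result (1 - 2*s)/(6*s - 4)
[2] sum the parallel branches [H1/(1+H1*H2)], H3, H4; result (6*s^2 + 11*s - 11)/(18*s - 12)
[3] combine H5, H6 in parallel; result (-3*s^2 + 8*s + 5)/(3*s + 2)
[4] close the feedback loop around ([H1/(1+H1*H2)]+H3+H4), (H5+H6): this yields T(s), and no further normalization is needed

Final answer: (18*s^3 + 45*s^2 - 11*s - 22)/(18*s^4 - 15*s^3 - 97*s^2 + 33*s + 31)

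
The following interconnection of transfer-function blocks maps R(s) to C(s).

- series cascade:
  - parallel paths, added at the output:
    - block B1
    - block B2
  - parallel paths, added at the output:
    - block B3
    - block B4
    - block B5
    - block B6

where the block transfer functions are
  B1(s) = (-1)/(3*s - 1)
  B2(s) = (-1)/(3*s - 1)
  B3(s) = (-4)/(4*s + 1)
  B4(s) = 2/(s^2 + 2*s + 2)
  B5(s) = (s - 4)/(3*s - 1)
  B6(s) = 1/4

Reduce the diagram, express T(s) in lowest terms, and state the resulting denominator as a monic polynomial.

First reduce the diagram to T(s).

1. sum the parallel branches B1, B2, giving (-2)/(3*s - 1)
2. combine B3, B4, B5, B6 in parallel, giving (28*s^4 - 53*s^3 - 67*s^2 - 228*s - 10)/(48*s^4 + 92*s^3 + 84*s^2 - 16*s - 8)
3. combine (B1+B2), (B3+B4+B5+B6) in series, giving (-28*s^4 + 53*s^3 + 67*s^2 + 228*s + 10)/(72*s^5 + 114*s^4 + 80*s^3 - 66*s^2 - 4*s + 4)
That last expression is T(s), already simplified. Scaling its denominator by 1/72 (the reciprocal of the leading coefficient) yields the monic denominator.

Answer: s^5 + 19*s^4/12 + 10*s^3/9 - 11*s^2/12 - s/18 + 1/18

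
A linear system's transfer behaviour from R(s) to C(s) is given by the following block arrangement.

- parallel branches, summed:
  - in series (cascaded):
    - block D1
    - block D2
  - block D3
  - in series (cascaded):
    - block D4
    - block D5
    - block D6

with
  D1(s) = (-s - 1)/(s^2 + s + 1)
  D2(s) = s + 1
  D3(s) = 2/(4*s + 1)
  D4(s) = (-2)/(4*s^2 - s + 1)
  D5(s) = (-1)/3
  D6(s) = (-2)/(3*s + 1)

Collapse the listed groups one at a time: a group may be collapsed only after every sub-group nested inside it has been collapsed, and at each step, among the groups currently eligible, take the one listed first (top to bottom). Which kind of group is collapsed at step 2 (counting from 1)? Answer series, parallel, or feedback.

Answer: series

Working:
Step 1: combine D1, D2 in series
Step 2: cascade D4, D5, D6
Step 3: add (D1*D2), D3, (D4*D5*D6) (parallel)
So the answer for step 2 is series.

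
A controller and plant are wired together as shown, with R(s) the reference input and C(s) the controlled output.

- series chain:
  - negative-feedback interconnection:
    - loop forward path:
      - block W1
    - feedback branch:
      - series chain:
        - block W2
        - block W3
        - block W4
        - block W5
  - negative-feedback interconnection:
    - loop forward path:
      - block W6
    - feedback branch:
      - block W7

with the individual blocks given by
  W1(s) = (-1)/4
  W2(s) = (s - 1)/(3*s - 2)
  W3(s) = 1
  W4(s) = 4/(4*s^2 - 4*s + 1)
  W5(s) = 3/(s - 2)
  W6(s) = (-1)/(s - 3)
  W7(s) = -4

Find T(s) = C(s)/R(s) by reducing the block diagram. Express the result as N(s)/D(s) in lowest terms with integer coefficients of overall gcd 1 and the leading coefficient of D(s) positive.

Answer: (12*s^4 - 44*s^3 + 51*s^2 - 24*s + 4)/(48*s^5 - 128*s^4 + 28*s^3 + 96*s^2 - 80*s + 28)

Working:
[1] multiply W2, W3, W4, W5 (series) = (12*s - 12)/(12*s^4 - 44*s^3 + 51*s^2 - 24*s + 4)
[2] collapse the loop (W1 forward, (W2*W3*W4*W5) return) = (-12*s^4 + 44*s^3 - 51*s^2 + 24*s - 4)/(48*s^4 - 176*s^3 + 204*s^2 - 108*s + 28)
[3] close the feedback loop around W6, W7 = (-1)/(s + 1)
[4] multiply [W1/(1+W1*(W2*W3*W4*W5))], [W6/(1+W6*W7)] (series), giving the overall T(s)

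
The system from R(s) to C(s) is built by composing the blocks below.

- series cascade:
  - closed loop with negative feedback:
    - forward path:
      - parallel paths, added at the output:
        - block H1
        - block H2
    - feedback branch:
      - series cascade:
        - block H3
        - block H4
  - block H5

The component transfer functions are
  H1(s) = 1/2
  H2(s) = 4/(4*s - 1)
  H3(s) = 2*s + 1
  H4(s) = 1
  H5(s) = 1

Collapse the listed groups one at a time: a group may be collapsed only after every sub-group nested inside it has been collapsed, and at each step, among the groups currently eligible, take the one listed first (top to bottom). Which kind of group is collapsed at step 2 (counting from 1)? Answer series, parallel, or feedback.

Step 1: reduce the parallel group H1, H2
Step 2: multiply H3, H4 (series)
Step 3: reduce the feedback loop with forward (H1+H2) and return (H3*H4)
Step 4: multiply [(H1+H2)/(1+(H1+H2)*(H3*H4))], H5 (series)
Step 2 collapses a series group.

Answer: series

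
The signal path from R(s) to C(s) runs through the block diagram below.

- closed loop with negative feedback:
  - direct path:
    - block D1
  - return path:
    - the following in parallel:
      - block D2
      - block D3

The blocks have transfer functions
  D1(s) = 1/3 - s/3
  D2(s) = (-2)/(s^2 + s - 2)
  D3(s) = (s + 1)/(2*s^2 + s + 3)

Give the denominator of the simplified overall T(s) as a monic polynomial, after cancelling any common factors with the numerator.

The answer is s^3 + 17*s^2/5 + 18*s/5 + 26/5.

Reasoning:
[1] reduce the parallel group D2, D3 gives (s^3 - 2*s^2 - 3*s - 8)/(2*s^4 + 3*s^3 + s - 6)
[2] reduce the feedback loop with forward D1 and return (D2+D3) gives (-2*s^4 - 3*s^3 - s + 6)/(5*s^3 + 17*s^2 + 18*s + 26)
No further cancellation is possible in the step-2 result, so that is T(s). Its denominator becomes monic after dividing by the leading coefficient 5.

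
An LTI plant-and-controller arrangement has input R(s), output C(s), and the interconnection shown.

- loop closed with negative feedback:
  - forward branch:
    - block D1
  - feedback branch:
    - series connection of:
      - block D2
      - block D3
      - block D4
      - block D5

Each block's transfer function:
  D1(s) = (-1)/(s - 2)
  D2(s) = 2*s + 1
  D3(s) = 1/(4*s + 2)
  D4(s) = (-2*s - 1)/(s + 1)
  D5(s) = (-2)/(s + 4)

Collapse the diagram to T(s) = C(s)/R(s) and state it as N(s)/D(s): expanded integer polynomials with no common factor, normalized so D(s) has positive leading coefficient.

[1] reduce the series chain D2, D3, D4, D5 = (2*s + 1)/(s^2 + 5*s + 4)
[2] apply the feedback formula to D1, (D2*D3*D4*D5), giving the overall T(s)

Answer: (-s^2 - 5*s - 4)/(s^3 + 3*s^2 - 8*s - 9)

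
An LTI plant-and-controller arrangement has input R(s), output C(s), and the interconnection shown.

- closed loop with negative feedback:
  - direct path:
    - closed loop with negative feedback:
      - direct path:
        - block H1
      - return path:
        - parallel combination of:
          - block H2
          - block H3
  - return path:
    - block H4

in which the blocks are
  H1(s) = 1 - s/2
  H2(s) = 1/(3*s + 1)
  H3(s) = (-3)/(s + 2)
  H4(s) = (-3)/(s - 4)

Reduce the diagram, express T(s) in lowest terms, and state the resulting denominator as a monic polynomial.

Step 1: reduce the parallel group H2, H3, giving (-8*s - 1)/(3*s^2 + 7*s + 2)
Step 2: collapse the loop (H1 forward, (H2+H3) return), giving (-3*s^3 - s^2 + 12*s + 4)/(14*s^2 - s + 2)
Step 3: close the feedback loop around [H1/(1+H1*(H2+H3))], H4, giving (-3*s^4 + 11*s^3 + 16*s^2 - 44*s - 16)/(23*s^3 - 54*s^2 - 30*s - 20)
No further cancellation is possible in the step-3 result, so that is T(s). Its denominator becomes monic after dividing by the leading coefficient 23.

Final answer: s^3 - 54*s^2/23 - 30*s/23 - 20/23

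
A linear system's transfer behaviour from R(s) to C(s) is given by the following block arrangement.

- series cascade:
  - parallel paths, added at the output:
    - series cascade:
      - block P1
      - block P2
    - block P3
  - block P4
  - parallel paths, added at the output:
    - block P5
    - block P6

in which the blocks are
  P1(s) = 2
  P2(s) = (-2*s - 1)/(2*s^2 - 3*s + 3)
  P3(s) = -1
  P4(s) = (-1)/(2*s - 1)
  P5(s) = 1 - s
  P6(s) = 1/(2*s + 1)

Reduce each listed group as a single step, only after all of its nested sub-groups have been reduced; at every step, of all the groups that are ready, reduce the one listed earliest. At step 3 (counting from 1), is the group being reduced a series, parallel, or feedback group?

Reducing step by step:

Step 1. reduce the series chain P1, P2
Step 2. sum the parallel branches (P1*P2), P3
Step 3. parallel reduction of P5, P6
Step 4. combine ((P1*P2)+P3), P4, (P5+P6) in series
Step 3 collapses a parallel group.

Answer: parallel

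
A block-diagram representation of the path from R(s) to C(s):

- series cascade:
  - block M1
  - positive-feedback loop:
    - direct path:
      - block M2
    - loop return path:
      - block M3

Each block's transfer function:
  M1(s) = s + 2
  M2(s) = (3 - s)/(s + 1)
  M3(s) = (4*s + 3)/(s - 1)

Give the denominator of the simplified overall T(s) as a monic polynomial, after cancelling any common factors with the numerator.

The answer is s^2 - 9*s/5 - 2.

Reasoning:
Step 1: reduce the feedback loop with forward M2 and return M3 -> (-s^2 + 4*s - 3)/(5*s^2 - 9*s - 10)
Step 2: combine M1, [M2/(1-M2*M3)] in series -> (-s^3 + 2*s^2 + 5*s - 6)/(5*s^2 - 9*s - 10)
T(s) is the step-2 result (common factors already cancelled). Leading coefficient of the denominator: 5. Divide through by 5 for the monic polynomial.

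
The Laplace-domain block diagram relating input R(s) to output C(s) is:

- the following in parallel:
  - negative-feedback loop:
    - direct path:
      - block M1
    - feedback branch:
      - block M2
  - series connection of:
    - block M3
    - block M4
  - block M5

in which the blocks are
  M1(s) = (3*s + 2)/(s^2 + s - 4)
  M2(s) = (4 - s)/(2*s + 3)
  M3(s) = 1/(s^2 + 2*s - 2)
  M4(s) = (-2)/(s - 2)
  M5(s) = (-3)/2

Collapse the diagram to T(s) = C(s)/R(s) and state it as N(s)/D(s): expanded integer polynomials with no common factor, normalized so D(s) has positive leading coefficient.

Step 1: collapse the loop (M1 forward, M2 return); result (6*s^2 + 13*s + 6)/(2*s^3 + 2*s^2 + 5*s - 4)
Step 2: series reduction of M3, M4; result (-2)/(s^3 - 6*s + 4)
Step 3: reduce the parallel group [M1/(1+M1*M2)], (M3*M4), M5, which is the overall transfer function T(s) = C(s)/R(s) in lowest terms

Therefore the answer is (-6*s^6 + 6*s^5 + 47*s^4 - 44*s^3 - 50*s^2 - 120*s + 112)/(4*s^6 + 4*s^5 - 14*s^4 - 16*s^3 - 44*s^2 + 88*s - 32).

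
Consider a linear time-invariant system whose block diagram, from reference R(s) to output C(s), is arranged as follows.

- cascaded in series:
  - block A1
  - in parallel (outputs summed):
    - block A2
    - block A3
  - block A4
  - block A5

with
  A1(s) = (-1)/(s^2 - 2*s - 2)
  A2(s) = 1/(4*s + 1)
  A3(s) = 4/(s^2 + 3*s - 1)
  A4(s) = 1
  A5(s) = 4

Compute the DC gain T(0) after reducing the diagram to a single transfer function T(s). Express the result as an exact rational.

Reducing step by step:

Step 1 - parallel reduction of A2, A3; result (s^2 + 19*s + 3)/(4*s^3 + 13*s^2 - s - 1)
Step 2 - reduce the series chain A1, (A2+A3), A4, A5; result (-4*s^2 - 76*s - 12)/(4*s^5 + 5*s^4 - 35*s^3 - 25*s^2 + 4*s + 2)
That last expression is T(s); at s = 0 only the constant terms survive, so T(0) = -12/2 = -6.

Answer: -6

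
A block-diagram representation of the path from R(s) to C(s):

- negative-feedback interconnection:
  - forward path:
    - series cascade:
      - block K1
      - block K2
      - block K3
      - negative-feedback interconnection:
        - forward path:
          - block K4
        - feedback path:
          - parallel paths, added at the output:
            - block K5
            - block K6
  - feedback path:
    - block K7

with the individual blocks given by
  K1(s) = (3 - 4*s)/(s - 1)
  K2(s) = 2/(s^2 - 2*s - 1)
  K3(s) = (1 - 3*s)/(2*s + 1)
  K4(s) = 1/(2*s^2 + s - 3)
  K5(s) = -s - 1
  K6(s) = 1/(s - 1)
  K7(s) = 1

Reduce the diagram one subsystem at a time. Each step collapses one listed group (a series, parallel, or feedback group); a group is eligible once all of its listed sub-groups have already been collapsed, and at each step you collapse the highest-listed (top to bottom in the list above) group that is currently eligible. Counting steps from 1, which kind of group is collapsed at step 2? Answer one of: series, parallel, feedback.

1. combine K5, K6 in parallel
2. apply the feedback formula to K4, (K5+K6)
3. series reduction of K1, K2, K3, [K4/(1+K4*(K5+K6))]
4. collapse the loop ((K1*K2*K3*[K4/(1+K4*(K5+K6))]) forward, K7 return)
Step 2 collapses a feedback group.

Final answer: feedback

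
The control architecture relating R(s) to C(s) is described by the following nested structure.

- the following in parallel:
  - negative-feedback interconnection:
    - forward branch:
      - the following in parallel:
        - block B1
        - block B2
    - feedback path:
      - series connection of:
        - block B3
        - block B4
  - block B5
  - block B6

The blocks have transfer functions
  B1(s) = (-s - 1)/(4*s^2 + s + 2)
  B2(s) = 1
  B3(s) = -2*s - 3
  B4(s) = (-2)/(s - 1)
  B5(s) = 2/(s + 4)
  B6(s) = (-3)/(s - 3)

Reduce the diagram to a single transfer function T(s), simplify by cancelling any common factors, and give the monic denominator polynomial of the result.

Step 1. parallel reduction of B1, B2: (4*s^2 + 1)/(4*s^2 + s + 2)
Step 2. series reduction of B3, B4: (4*s + 6)/(s - 1)
Step 3. collapse the loop ((B1+B2) forward, (B3*B4) return): (4*s^3 - 4*s^2 + s - 1)/(20*s^3 + 21*s^2 + 5*s + 4)
Step 4. reduce the parallel group [(B1+B2)/(1+(B1+B2)*(B3*B4))], B5, B6: (4*s^5 - 20*s^4 - 432*s^3 - 335*s^2 - 107*s - 60)/(20*s^5 + 41*s^4 - 214*s^3 - 243*s^2 - 56*s - 48)
The result of step 4 is T(s) in lowest terms. Its denominator has leading coefficient 20; dividing the denominator through by 20 makes it monic.

Answer: s^5 + 41*s^4/20 - 107*s^3/10 - 243*s^2/20 - 14*s/5 - 12/5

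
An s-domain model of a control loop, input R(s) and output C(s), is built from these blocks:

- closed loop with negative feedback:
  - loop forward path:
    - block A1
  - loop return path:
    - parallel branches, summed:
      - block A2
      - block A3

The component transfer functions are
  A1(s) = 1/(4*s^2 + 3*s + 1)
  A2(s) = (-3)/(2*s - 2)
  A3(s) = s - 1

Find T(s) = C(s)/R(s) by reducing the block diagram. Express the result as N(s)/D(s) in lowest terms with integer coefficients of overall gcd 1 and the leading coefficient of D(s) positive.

First reduce the diagram to T(s).

Step 1: combine A2, A3 in parallel -> (2*s^2 - 4*s - 1)/(2*s - 2)
Step 2: feedback reduction of A1, (A2+A3): this yields T(s), and no further normalization is needed

Answer: (2*s - 2)/(8*s^3 - 8*s - 3)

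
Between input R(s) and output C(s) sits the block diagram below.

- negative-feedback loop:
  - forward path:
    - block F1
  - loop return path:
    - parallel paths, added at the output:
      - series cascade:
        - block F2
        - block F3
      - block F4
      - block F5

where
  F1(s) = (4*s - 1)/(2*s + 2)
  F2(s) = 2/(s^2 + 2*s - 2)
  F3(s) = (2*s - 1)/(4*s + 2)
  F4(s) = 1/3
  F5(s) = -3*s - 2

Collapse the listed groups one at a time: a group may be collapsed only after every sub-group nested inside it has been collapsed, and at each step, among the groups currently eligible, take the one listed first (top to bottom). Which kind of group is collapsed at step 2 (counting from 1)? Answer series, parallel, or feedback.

Step 1: multiply F2, F3 (series)
Step 2: combine (F2*F3), F4, F5 in parallel
Step 3: feedback reduction of F1, ((F2*F3)+F4+F5)
Step 2: parallel.

Hence the answer: parallel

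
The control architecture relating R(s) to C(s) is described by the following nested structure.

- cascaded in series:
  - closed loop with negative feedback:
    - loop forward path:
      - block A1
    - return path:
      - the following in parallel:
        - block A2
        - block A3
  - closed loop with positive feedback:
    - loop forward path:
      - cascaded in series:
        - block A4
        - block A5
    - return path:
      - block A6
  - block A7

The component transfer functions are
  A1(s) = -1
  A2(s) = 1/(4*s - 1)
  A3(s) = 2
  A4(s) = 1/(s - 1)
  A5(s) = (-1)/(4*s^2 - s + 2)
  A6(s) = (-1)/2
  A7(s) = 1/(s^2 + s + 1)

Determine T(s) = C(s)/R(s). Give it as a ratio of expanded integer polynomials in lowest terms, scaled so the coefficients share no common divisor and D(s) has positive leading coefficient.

The answer is (1 - 4*s)/(16*s^6 - 4*s^5 + 8*s^4 - 18*s^3 + 2*s^2 - 10*s).

Reasoning:
(1) add A2, A3 (parallel) gives (8*s - 1)/(4*s - 1)
(2) feedback reduction of A1, (A2+A3) gives (4*s - 1)/(4*s)
(3) series reduction of A4, A5 gives (-1)/(4*s^3 - 5*s^2 + 3*s - 2)
(4) reduce the feedback loop with forward (A4*A5) and return A6 gives (-2)/(8*s^3 - 10*s^2 + 6*s - 5)
(5) series reduction of [A1/(1+A1*(A2+A3))], [(A4*A5)/(1-(A4*A5)*A6)], A7, giving the overall T(s)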